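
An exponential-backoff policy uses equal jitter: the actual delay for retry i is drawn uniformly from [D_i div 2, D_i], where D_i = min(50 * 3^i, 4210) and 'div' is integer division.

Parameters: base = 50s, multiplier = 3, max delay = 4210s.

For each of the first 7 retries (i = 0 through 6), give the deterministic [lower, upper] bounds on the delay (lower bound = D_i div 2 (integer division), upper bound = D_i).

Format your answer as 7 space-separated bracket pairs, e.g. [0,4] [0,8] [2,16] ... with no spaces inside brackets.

Answer: [25,50] [75,150] [225,450] [675,1350] [2025,4050] [2105,4210] [2105,4210]

Derivation:
Computing bounds per retry:
  i=0: D_i=min(50*3^0,4210)=50, bounds=[25,50]
  i=1: D_i=min(50*3^1,4210)=150, bounds=[75,150]
  i=2: D_i=min(50*3^2,4210)=450, bounds=[225,450]
  i=3: D_i=min(50*3^3,4210)=1350, bounds=[675,1350]
  i=4: D_i=min(50*3^4,4210)=4050, bounds=[2025,4050]
  i=5: D_i=min(50*3^5,4210)=4210, bounds=[2105,4210]
  i=6: D_i=min(50*3^6,4210)=4210, bounds=[2105,4210]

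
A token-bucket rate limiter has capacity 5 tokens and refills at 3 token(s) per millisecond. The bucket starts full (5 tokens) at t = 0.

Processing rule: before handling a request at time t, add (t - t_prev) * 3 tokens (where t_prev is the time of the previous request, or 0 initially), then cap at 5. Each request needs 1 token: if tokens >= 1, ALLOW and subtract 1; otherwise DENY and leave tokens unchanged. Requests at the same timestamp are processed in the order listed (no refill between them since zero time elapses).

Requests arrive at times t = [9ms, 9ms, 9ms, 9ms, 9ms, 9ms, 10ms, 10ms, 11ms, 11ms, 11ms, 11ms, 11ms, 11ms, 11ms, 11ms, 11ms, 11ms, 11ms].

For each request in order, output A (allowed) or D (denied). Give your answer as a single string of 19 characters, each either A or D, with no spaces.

Answer: AAAAADAAAAAADDDDDDD

Derivation:
Simulating step by step:
  req#1 t=9ms: ALLOW
  req#2 t=9ms: ALLOW
  req#3 t=9ms: ALLOW
  req#4 t=9ms: ALLOW
  req#5 t=9ms: ALLOW
  req#6 t=9ms: DENY
  req#7 t=10ms: ALLOW
  req#8 t=10ms: ALLOW
  req#9 t=11ms: ALLOW
  req#10 t=11ms: ALLOW
  req#11 t=11ms: ALLOW
  req#12 t=11ms: ALLOW
  req#13 t=11ms: DENY
  req#14 t=11ms: DENY
  req#15 t=11ms: DENY
  req#16 t=11ms: DENY
  req#17 t=11ms: DENY
  req#18 t=11ms: DENY
  req#19 t=11ms: DENY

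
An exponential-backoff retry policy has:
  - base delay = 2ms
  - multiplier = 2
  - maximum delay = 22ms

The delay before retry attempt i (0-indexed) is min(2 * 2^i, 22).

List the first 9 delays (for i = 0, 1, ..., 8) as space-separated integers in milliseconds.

Answer: 2 4 8 16 22 22 22 22 22

Derivation:
Computing each delay:
  i=0: min(2*2^0, 22) = 2
  i=1: min(2*2^1, 22) = 4
  i=2: min(2*2^2, 22) = 8
  i=3: min(2*2^3, 22) = 16
  i=4: min(2*2^4, 22) = 22
  i=5: min(2*2^5, 22) = 22
  i=6: min(2*2^6, 22) = 22
  i=7: min(2*2^7, 22) = 22
  i=8: min(2*2^8, 22) = 22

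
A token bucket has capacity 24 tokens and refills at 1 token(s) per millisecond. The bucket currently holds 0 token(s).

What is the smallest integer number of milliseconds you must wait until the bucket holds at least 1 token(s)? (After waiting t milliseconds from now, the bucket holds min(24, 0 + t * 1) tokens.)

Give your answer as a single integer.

Answer: 1

Derivation:
Need 0 + t * 1 >= 1, so t >= 1/1.
Smallest integer t = ceil(1/1) = 1.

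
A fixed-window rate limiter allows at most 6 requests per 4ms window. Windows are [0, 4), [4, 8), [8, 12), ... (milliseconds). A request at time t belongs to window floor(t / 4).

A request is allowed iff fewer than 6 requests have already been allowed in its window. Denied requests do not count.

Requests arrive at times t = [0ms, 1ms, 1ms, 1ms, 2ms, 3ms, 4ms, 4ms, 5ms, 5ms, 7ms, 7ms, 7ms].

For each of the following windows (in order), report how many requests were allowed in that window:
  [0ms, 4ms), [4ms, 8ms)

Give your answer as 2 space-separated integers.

Answer: 6 6

Derivation:
Processing requests:
  req#1 t=0ms (window 0): ALLOW
  req#2 t=1ms (window 0): ALLOW
  req#3 t=1ms (window 0): ALLOW
  req#4 t=1ms (window 0): ALLOW
  req#5 t=2ms (window 0): ALLOW
  req#6 t=3ms (window 0): ALLOW
  req#7 t=4ms (window 1): ALLOW
  req#8 t=4ms (window 1): ALLOW
  req#9 t=5ms (window 1): ALLOW
  req#10 t=5ms (window 1): ALLOW
  req#11 t=7ms (window 1): ALLOW
  req#12 t=7ms (window 1): ALLOW
  req#13 t=7ms (window 1): DENY

Allowed counts by window: 6 6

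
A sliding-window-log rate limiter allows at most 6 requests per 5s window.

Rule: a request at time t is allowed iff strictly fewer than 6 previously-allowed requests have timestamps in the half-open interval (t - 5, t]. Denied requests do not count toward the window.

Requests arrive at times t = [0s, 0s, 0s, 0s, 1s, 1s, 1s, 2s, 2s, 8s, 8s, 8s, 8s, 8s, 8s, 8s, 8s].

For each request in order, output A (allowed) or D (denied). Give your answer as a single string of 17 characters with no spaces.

Answer: AAAAAADDDAAAAAADD

Derivation:
Tracking allowed requests in the window:
  req#1 t=0s: ALLOW
  req#2 t=0s: ALLOW
  req#3 t=0s: ALLOW
  req#4 t=0s: ALLOW
  req#5 t=1s: ALLOW
  req#6 t=1s: ALLOW
  req#7 t=1s: DENY
  req#8 t=2s: DENY
  req#9 t=2s: DENY
  req#10 t=8s: ALLOW
  req#11 t=8s: ALLOW
  req#12 t=8s: ALLOW
  req#13 t=8s: ALLOW
  req#14 t=8s: ALLOW
  req#15 t=8s: ALLOW
  req#16 t=8s: DENY
  req#17 t=8s: DENY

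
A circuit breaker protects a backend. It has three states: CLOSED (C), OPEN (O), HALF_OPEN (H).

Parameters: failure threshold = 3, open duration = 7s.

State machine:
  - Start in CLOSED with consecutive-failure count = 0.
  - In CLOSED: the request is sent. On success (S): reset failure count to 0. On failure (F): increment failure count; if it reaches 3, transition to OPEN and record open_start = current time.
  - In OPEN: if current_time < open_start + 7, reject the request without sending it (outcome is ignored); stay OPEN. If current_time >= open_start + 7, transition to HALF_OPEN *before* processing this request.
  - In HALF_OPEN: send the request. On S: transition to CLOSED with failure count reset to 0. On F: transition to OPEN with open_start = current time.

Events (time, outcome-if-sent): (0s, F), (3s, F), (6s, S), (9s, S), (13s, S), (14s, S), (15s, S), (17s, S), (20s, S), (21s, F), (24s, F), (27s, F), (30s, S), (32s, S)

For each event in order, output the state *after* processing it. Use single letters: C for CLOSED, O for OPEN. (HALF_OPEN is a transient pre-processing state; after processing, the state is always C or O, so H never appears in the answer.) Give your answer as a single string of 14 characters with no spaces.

State after each event:
  event#1 t=0s outcome=F: state=CLOSED
  event#2 t=3s outcome=F: state=CLOSED
  event#3 t=6s outcome=S: state=CLOSED
  event#4 t=9s outcome=S: state=CLOSED
  event#5 t=13s outcome=S: state=CLOSED
  event#6 t=14s outcome=S: state=CLOSED
  event#7 t=15s outcome=S: state=CLOSED
  event#8 t=17s outcome=S: state=CLOSED
  event#9 t=20s outcome=S: state=CLOSED
  event#10 t=21s outcome=F: state=CLOSED
  event#11 t=24s outcome=F: state=CLOSED
  event#12 t=27s outcome=F: state=OPEN
  event#13 t=30s outcome=S: state=OPEN
  event#14 t=32s outcome=S: state=OPEN

Answer: CCCCCCCCCCCOOO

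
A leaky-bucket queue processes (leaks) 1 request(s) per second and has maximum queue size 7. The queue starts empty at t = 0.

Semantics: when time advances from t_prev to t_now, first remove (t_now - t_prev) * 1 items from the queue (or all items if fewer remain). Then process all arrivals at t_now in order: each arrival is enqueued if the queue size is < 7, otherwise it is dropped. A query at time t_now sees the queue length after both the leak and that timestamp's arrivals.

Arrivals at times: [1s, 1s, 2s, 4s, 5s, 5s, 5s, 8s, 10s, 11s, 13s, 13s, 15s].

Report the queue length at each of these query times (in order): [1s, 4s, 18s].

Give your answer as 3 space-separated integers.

Queue lengths at query times:
  query t=1s: backlog = 2
  query t=4s: backlog = 1
  query t=18s: backlog = 0

Answer: 2 1 0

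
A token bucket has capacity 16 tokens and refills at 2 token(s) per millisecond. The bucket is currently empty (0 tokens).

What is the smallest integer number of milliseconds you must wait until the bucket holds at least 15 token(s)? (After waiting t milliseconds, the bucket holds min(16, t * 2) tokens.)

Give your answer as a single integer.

Answer: 8

Derivation:
Need t * 2 >= 15, so t >= 15/2.
Smallest integer t = ceil(15/2) = 8.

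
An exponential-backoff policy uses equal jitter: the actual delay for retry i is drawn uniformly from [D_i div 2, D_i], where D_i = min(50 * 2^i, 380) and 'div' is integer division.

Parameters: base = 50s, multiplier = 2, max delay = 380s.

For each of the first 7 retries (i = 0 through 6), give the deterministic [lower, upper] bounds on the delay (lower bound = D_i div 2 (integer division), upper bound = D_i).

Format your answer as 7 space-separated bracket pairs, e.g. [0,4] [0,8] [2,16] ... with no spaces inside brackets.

Answer: [25,50] [50,100] [100,200] [190,380] [190,380] [190,380] [190,380]

Derivation:
Computing bounds per retry:
  i=0: D_i=min(50*2^0,380)=50, bounds=[25,50]
  i=1: D_i=min(50*2^1,380)=100, bounds=[50,100]
  i=2: D_i=min(50*2^2,380)=200, bounds=[100,200]
  i=3: D_i=min(50*2^3,380)=380, bounds=[190,380]
  i=4: D_i=min(50*2^4,380)=380, bounds=[190,380]
  i=5: D_i=min(50*2^5,380)=380, bounds=[190,380]
  i=6: D_i=min(50*2^6,380)=380, bounds=[190,380]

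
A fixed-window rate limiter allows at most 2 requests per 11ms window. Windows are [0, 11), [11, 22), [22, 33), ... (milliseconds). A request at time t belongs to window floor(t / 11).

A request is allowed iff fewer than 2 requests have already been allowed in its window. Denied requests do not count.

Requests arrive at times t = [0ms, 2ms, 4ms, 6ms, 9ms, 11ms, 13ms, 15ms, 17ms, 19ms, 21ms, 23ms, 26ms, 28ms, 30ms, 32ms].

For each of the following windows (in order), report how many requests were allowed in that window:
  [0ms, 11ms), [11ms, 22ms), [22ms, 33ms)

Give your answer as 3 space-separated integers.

Processing requests:
  req#1 t=0ms (window 0): ALLOW
  req#2 t=2ms (window 0): ALLOW
  req#3 t=4ms (window 0): DENY
  req#4 t=6ms (window 0): DENY
  req#5 t=9ms (window 0): DENY
  req#6 t=11ms (window 1): ALLOW
  req#7 t=13ms (window 1): ALLOW
  req#8 t=15ms (window 1): DENY
  req#9 t=17ms (window 1): DENY
  req#10 t=19ms (window 1): DENY
  req#11 t=21ms (window 1): DENY
  req#12 t=23ms (window 2): ALLOW
  req#13 t=26ms (window 2): ALLOW
  req#14 t=28ms (window 2): DENY
  req#15 t=30ms (window 2): DENY
  req#16 t=32ms (window 2): DENY

Allowed counts by window: 2 2 2

Answer: 2 2 2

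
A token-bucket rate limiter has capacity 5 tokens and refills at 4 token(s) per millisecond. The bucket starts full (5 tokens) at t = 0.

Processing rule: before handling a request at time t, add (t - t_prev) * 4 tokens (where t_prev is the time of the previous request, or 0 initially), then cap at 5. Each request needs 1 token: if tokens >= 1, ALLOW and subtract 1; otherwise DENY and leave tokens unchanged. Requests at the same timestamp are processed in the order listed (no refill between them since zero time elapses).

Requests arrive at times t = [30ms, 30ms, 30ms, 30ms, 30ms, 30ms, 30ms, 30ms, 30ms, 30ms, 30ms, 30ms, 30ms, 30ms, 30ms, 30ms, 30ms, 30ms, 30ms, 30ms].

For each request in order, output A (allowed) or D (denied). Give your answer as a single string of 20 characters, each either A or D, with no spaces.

Simulating step by step:
  req#1 t=30ms: ALLOW
  req#2 t=30ms: ALLOW
  req#3 t=30ms: ALLOW
  req#4 t=30ms: ALLOW
  req#5 t=30ms: ALLOW
  req#6 t=30ms: DENY
  req#7 t=30ms: DENY
  req#8 t=30ms: DENY
  req#9 t=30ms: DENY
  req#10 t=30ms: DENY
  req#11 t=30ms: DENY
  req#12 t=30ms: DENY
  req#13 t=30ms: DENY
  req#14 t=30ms: DENY
  req#15 t=30ms: DENY
  req#16 t=30ms: DENY
  req#17 t=30ms: DENY
  req#18 t=30ms: DENY
  req#19 t=30ms: DENY
  req#20 t=30ms: DENY

Answer: AAAAADDDDDDDDDDDDDDD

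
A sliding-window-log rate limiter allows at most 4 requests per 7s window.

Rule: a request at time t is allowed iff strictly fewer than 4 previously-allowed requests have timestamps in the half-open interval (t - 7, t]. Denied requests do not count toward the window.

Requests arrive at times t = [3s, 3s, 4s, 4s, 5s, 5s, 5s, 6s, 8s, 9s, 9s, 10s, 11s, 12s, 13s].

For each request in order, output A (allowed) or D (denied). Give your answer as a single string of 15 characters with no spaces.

Answer: AAAADDDDDDDAAAA

Derivation:
Tracking allowed requests in the window:
  req#1 t=3s: ALLOW
  req#2 t=3s: ALLOW
  req#3 t=4s: ALLOW
  req#4 t=4s: ALLOW
  req#5 t=5s: DENY
  req#6 t=5s: DENY
  req#7 t=5s: DENY
  req#8 t=6s: DENY
  req#9 t=8s: DENY
  req#10 t=9s: DENY
  req#11 t=9s: DENY
  req#12 t=10s: ALLOW
  req#13 t=11s: ALLOW
  req#14 t=12s: ALLOW
  req#15 t=13s: ALLOW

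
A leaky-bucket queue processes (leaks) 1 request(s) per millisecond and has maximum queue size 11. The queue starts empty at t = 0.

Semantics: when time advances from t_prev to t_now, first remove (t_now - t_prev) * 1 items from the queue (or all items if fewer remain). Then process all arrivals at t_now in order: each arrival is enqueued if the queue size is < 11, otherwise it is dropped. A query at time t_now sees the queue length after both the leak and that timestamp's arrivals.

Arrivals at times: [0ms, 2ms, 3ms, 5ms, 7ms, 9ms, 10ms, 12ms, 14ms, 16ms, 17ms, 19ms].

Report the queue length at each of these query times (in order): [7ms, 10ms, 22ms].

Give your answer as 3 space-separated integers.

Queue lengths at query times:
  query t=7ms: backlog = 1
  query t=10ms: backlog = 1
  query t=22ms: backlog = 0

Answer: 1 1 0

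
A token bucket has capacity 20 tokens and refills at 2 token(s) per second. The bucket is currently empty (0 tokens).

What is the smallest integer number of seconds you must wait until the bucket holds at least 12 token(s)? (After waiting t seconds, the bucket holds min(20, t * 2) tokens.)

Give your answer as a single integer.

Answer: 6

Derivation:
Need t * 2 >= 12, so t >= 12/2.
Smallest integer t = ceil(12/2) = 6.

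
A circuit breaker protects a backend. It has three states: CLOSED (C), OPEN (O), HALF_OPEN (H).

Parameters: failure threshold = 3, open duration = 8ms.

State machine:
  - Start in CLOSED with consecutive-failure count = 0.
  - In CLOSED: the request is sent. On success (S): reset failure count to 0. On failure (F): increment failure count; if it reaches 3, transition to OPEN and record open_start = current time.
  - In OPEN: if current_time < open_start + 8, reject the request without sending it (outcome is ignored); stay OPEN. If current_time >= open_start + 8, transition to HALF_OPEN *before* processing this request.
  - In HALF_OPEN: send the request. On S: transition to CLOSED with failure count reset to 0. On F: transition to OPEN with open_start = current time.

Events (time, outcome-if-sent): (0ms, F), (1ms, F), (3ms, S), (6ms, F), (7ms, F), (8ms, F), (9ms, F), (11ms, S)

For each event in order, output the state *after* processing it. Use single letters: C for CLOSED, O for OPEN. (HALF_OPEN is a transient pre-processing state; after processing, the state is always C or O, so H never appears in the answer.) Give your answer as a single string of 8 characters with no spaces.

Answer: CCCCCOOO

Derivation:
State after each event:
  event#1 t=0ms outcome=F: state=CLOSED
  event#2 t=1ms outcome=F: state=CLOSED
  event#3 t=3ms outcome=S: state=CLOSED
  event#4 t=6ms outcome=F: state=CLOSED
  event#5 t=7ms outcome=F: state=CLOSED
  event#6 t=8ms outcome=F: state=OPEN
  event#7 t=9ms outcome=F: state=OPEN
  event#8 t=11ms outcome=S: state=OPEN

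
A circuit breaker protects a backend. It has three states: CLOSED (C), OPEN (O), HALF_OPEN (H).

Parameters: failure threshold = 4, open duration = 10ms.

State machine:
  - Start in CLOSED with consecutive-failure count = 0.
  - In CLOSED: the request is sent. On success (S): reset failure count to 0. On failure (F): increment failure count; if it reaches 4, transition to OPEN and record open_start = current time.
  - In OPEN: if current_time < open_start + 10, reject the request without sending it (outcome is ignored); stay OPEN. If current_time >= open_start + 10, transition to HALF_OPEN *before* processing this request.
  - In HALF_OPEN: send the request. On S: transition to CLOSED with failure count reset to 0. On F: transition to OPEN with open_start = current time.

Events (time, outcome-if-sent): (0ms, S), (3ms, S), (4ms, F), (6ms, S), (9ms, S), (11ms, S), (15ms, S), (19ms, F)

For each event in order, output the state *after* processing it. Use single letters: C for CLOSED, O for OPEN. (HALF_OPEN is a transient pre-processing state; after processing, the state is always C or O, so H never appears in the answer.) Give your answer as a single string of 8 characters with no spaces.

Answer: CCCCCCCC

Derivation:
State after each event:
  event#1 t=0ms outcome=S: state=CLOSED
  event#2 t=3ms outcome=S: state=CLOSED
  event#3 t=4ms outcome=F: state=CLOSED
  event#4 t=6ms outcome=S: state=CLOSED
  event#5 t=9ms outcome=S: state=CLOSED
  event#6 t=11ms outcome=S: state=CLOSED
  event#7 t=15ms outcome=S: state=CLOSED
  event#8 t=19ms outcome=F: state=CLOSED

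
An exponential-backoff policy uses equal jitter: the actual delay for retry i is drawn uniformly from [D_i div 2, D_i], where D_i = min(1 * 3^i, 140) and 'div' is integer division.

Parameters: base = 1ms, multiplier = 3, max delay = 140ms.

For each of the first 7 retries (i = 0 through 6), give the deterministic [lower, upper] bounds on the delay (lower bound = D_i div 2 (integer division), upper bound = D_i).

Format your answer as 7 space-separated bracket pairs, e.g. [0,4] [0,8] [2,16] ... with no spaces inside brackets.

Answer: [0,1] [1,3] [4,9] [13,27] [40,81] [70,140] [70,140]

Derivation:
Computing bounds per retry:
  i=0: D_i=min(1*3^0,140)=1, bounds=[0,1]
  i=1: D_i=min(1*3^1,140)=3, bounds=[1,3]
  i=2: D_i=min(1*3^2,140)=9, bounds=[4,9]
  i=3: D_i=min(1*3^3,140)=27, bounds=[13,27]
  i=4: D_i=min(1*3^4,140)=81, bounds=[40,81]
  i=5: D_i=min(1*3^5,140)=140, bounds=[70,140]
  i=6: D_i=min(1*3^6,140)=140, bounds=[70,140]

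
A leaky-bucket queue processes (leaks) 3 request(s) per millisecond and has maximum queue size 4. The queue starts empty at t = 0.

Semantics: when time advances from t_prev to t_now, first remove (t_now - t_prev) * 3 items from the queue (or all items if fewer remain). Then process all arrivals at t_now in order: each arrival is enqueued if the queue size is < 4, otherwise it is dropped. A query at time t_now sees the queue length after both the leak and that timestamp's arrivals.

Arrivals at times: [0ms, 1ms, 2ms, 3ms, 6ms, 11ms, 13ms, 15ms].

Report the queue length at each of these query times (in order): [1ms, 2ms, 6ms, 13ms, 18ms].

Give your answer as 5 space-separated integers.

Answer: 1 1 1 1 0

Derivation:
Queue lengths at query times:
  query t=1ms: backlog = 1
  query t=2ms: backlog = 1
  query t=6ms: backlog = 1
  query t=13ms: backlog = 1
  query t=18ms: backlog = 0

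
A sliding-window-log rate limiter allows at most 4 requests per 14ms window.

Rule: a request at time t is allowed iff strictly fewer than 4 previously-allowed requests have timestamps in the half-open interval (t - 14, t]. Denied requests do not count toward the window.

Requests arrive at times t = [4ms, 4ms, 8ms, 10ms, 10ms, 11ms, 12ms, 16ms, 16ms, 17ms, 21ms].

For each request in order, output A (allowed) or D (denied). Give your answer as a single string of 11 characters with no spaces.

Tracking allowed requests in the window:
  req#1 t=4ms: ALLOW
  req#2 t=4ms: ALLOW
  req#3 t=8ms: ALLOW
  req#4 t=10ms: ALLOW
  req#5 t=10ms: DENY
  req#6 t=11ms: DENY
  req#7 t=12ms: DENY
  req#8 t=16ms: DENY
  req#9 t=16ms: DENY
  req#10 t=17ms: DENY
  req#11 t=21ms: ALLOW

Answer: AAAADDDDDDA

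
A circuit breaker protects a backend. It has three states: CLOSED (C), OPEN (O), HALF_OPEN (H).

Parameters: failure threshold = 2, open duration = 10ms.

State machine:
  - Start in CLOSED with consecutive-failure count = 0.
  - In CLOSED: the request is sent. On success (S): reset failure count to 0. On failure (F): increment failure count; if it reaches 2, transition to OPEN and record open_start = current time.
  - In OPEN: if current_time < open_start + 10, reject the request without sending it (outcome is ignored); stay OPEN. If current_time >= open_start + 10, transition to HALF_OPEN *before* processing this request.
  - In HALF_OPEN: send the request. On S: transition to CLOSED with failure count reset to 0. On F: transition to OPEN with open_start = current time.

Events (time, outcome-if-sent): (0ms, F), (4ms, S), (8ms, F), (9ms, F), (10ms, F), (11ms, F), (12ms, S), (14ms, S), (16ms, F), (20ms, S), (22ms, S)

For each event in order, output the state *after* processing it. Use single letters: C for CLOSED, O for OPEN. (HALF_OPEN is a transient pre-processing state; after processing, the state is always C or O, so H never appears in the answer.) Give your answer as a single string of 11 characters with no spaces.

State after each event:
  event#1 t=0ms outcome=F: state=CLOSED
  event#2 t=4ms outcome=S: state=CLOSED
  event#3 t=8ms outcome=F: state=CLOSED
  event#4 t=9ms outcome=F: state=OPEN
  event#5 t=10ms outcome=F: state=OPEN
  event#6 t=11ms outcome=F: state=OPEN
  event#7 t=12ms outcome=S: state=OPEN
  event#8 t=14ms outcome=S: state=OPEN
  event#9 t=16ms outcome=F: state=OPEN
  event#10 t=20ms outcome=S: state=CLOSED
  event#11 t=22ms outcome=S: state=CLOSED

Answer: CCCOOOOOOCC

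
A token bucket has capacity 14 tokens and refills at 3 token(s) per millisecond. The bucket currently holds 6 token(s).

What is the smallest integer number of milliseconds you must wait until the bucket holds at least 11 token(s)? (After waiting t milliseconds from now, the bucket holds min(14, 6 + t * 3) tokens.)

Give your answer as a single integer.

Need 6 + t * 3 >= 11, so t >= 5/3.
Smallest integer t = ceil(5/3) = 2.

Answer: 2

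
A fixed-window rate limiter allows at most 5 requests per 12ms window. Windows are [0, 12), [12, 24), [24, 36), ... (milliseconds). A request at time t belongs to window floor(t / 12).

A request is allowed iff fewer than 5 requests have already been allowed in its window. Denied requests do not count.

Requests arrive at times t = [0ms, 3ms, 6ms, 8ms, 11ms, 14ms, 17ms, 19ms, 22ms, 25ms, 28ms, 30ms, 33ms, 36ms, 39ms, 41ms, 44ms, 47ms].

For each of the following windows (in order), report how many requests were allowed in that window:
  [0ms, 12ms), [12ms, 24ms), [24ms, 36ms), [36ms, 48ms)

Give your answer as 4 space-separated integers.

Answer: 5 4 4 5

Derivation:
Processing requests:
  req#1 t=0ms (window 0): ALLOW
  req#2 t=3ms (window 0): ALLOW
  req#3 t=6ms (window 0): ALLOW
  req#4 t=8ms (window 0): ALLOW
  req#5 t=11ms (window 0): ALLOW
  req#6 t=14ms (window 1): ALLOW
  req#7 t=17ms (window 1): ALLOW
  req#8 t=19ms (window 1): ALLOW
  req#9 t=22ms (window 1): ALLOW
  req#10 t=25ms (window 2): ALLOW
  req#11 t=28ms (window 2): ALLOW
  req#12 t=30ms (window 2): ALLOW
  req#13 t=33ms (window 2): ALLOW
  req#14 t=36ms (window 3): ALLOW
  req#15 t=39ms (window 3): ALLOW
  req#16 t=41ms (window 3): ALLOW
  req#17 t=44ms (window 3): ALLOW
  req#18 t=47ms (window 3): ALLOW

Allowed counts by window: 5 4 4 5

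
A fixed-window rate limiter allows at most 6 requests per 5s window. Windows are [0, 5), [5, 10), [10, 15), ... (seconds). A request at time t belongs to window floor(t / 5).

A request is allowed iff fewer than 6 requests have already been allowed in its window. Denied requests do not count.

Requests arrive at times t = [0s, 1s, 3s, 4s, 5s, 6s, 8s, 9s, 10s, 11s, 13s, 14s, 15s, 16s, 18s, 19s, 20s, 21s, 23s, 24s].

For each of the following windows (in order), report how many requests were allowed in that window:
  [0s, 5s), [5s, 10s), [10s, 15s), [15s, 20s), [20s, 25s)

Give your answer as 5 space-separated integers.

Processing requests:
  req#1 t=0s (window 0): ALLOW
  req#2 t=1s (window 0): ALLOW
  req#3 t=3s (window 0): ALLOW
  req#4 t=4s (window 0): ALLOW
  req#5 t=5s (window 1): ALLOW
  req#6 t=6s (window 1): ALLOW
  req#7 t=8s (window 1): ALLOW
  req#8 t=9s (window 1): ALLOW
  req#9 t=10s (window 2): ALLOW
  req#10 t=11s (window 2): ALLOW
  req#11 t=13s (window 2): ALLOW
  req#12 t=14s (window 2): ALLOW
  req#13 t=15s (window 3): ALLOW
  req#14 t=16s (window 3): ALLOW
  req#15 t=18s (window 3): ALLOW
  req#16 t=19s (window 3): ALLOW
  req#17 t=20s (window 4): ALLOW
  req#18 t=21s (window 4): ALLOW
  req#19 t=23s (window 4): ALLOW
  req#20 t=24s (window 4): ALLOW

Allowed counts by window: 4 4 4 4 4

Answer: 4 4 4 4 4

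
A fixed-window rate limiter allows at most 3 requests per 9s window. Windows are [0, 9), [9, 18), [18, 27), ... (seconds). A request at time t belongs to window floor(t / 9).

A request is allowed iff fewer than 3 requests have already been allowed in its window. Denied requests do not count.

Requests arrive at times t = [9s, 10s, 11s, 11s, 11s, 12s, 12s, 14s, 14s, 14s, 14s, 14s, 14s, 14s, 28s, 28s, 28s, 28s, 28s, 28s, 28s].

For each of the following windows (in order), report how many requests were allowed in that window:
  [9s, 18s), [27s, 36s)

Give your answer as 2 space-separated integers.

Processing requests:
  req#1 t=9s (window 1): ALLOW
  req#2 t=10s (window 1): ALLOW
  req#3 t=11s (window 1): ALLOW
  req#4 t=11s (window 1): DENY
  req#5 t=11s (window 1): DENY
  req#6 t=12s (window 1): DENY
  req#7 t=12s (window 1): DENY
  req#8 t=14s (window 1): DENY
  req#9 t=14s (window 1): DENY
  req#10 t=14s (window 1): DENY
  req#11 t=14s (window 1): DENY
  req#12 t=14s (window 1): DENY
  req#13 t=14s (window 1): DENY
  req#14 t=14s (window 1): DENY
  req#15 t=28s (window 3): ALLOW
  req#16 t=28s (window 3): ALLOW
  req#17 t=28s (window 3): ALLOW
  req#18 t=28s (window 3): DENY
  req#19 t=28s (window 3): DENY
  req#20 t=28s (window 3): DENY
  req#21 t=28s (window 3): DENY

Allowed counts by window: 3 3

Answer: 3 3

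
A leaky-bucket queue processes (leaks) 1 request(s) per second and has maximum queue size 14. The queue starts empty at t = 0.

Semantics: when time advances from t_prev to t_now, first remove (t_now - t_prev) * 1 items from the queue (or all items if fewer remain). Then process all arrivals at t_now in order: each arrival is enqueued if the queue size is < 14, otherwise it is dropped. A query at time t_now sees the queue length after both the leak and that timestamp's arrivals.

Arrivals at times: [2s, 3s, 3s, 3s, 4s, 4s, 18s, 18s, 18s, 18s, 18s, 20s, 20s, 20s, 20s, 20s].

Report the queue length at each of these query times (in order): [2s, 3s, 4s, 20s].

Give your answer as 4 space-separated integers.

Answer: 1 3 4 8

Derivation:
Queue lengths at query times:
  query t=2s: backlog = 1
  query t=3s: backlog = 3
  query t=4s: backlog = 4
  query t=20s: backlog = 8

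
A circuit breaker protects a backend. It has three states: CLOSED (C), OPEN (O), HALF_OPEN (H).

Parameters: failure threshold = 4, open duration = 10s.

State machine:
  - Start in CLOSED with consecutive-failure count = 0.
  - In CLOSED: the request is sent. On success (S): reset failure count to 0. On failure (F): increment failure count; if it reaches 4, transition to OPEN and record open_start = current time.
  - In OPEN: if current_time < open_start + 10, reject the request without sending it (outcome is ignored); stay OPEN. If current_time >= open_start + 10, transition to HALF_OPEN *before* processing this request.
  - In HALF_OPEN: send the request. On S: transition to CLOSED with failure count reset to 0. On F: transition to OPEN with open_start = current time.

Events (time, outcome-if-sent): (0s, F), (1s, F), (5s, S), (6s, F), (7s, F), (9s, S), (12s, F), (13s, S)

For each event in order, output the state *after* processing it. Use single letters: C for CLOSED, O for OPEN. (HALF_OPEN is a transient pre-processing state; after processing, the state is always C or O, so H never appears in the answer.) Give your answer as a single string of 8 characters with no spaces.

Answer: CCCCCCCC

Derivation:
State after each event:
  event#1 t=0s outcome=F: state=CLOSED
  event#2 t=1s outcome=F: state=CLOSED
  event#3 t=5s outcome=S: state=CLOSED
  event#4 t=6s outcome=F: state=CLOSED
  event#5 t=7s outcome=F: state=CLOSED
  event#6 t=9s outcome=S: state=CLOSED
  event#7 t=12s outcome=F: state=CLOSED
  event#8 t=13s outcome=S: state=CLOSED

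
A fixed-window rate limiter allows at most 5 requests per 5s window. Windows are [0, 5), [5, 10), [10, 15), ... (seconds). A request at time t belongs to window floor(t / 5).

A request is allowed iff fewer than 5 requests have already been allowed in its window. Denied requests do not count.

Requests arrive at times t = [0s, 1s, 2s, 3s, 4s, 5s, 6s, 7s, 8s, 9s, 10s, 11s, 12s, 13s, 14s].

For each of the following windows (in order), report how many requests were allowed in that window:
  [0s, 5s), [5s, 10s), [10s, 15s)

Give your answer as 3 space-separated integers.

Answer: 5 5 5

Derivation:
Processing requests:
  req#1 t=0s (window 0): ALLOW
  req#2 t=1s (window 0): ALLOW
  req#3 t=2s (window 0): ALLOW
  req#4 t=3s (window 0): ALLOW
  req#5 t=4s (window 0): ALLOW
  req#6 t=5s (window 1): ALLOW
  req#7 t=6s (window 1): ALLOW
  req#8 t=7s (window 1): ALLOW
  req#9 t=8s (window 1): ALLOW
  req#10 t=9s (window 1): ALLOW
  req#11 t=10s (window 2): ALLOW
  req#12 t=11s (window 2): ALLOW
  req#13 t=12s (window 2): ALLOW
  req#14 t=13s (window 2): ALLOW
  req#15 t=14s (window 2): ALLOW

Allowed counts by window: 5 5 5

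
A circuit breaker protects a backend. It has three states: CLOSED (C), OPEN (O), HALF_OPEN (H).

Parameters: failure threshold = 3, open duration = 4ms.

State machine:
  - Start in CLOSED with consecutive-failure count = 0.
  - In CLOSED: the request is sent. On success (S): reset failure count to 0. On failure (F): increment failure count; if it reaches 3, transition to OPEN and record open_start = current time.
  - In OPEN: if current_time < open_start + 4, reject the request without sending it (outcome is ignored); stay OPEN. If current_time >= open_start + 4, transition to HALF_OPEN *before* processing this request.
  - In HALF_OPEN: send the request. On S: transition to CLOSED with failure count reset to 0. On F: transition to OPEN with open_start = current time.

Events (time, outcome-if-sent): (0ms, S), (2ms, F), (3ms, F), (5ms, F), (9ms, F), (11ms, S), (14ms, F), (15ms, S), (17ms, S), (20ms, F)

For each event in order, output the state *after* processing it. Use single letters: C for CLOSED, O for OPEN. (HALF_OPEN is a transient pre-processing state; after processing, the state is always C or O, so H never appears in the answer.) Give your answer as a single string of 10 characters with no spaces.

State after each event:
  event#1 t=0ms outcome=S: state=CLOSED
  event#2 t=2ms outcome=F: state=CLOSED
  event#3 t=3ms outcome=F: state=CLOSED
  event#4 t=5ms outcome=F: state=OPEN
  event#5 t=9ms outcome=F: state=OPEN
  event#6 t=11ms outcome=S: state=OPEN
  event#7 t=14ms outcome=F: state=OPEN
  event#8 t=15ms outcome=S: state=OPEN
  event#9 t=17ms outcome=S: state=OPEN
  event#10 t=20ms outcome=F: state=OPEN

Answer: CCCOOOOOOO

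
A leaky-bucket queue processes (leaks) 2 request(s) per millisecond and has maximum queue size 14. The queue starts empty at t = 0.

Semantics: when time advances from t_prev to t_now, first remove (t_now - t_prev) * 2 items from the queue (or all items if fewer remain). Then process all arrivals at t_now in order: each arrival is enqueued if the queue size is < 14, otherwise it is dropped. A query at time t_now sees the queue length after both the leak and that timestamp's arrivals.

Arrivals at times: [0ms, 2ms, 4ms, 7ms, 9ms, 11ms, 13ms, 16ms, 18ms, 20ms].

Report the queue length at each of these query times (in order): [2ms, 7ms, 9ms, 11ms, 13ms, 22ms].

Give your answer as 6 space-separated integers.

Queue lengths at query times:
  query t=2ms: backlog = 1
  query t=7ms: backlog = 1
  query t=9ms: backlog = 1
  query t=11ms: backlog = 1
  query t=13ms: backlog = 1
  query t=22ms: backlog = 0

Answer: 1 1 1 1 1 0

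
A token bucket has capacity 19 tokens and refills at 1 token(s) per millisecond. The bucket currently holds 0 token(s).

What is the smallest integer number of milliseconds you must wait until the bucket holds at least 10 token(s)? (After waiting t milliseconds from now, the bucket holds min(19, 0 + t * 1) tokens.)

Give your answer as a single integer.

Need 0 + t * 1 >= 10, so t >= 10/1.
Smallest integer t = ceil(10/1) = 10.

Answer: 10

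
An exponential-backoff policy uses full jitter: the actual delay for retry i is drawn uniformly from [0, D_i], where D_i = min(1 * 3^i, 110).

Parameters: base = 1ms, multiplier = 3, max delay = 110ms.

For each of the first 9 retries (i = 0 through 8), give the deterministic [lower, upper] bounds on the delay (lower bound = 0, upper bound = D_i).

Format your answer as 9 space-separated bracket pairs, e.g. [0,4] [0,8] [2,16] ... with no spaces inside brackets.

Computing bounds per retry:
  i=0: D_i=min(1*3^0,110)=1, bounds=[0,1]
  i=1: D_i=min(1*3^1,110)=3, bounds=[0,3]
  i=2: D_i=min(1*3^2,110)=9, bounds=[0,9]
  i=3: D_i=min(1*3^3,110)=27, bounds=[0,27]
  i=4: D_i=min(1*3^4,110)=81, bounds=[0,81]
  i=5: D_i=min(1*3^5,110)=110, bounds=[0,110]
  i=6: D_i=min(1*3^6,110)=110, bounds=[0,110]
  i=7: D_i=min(1*3^7,110)=110, bounds=[0,110]
  i=8: D_i=min(1*3^8,110)=110, bounds=[0,110]

Answer: [0,1] [0,3] [0,9] [0,27] [0,81] [0,110] [0,110] [0,110] [0,110]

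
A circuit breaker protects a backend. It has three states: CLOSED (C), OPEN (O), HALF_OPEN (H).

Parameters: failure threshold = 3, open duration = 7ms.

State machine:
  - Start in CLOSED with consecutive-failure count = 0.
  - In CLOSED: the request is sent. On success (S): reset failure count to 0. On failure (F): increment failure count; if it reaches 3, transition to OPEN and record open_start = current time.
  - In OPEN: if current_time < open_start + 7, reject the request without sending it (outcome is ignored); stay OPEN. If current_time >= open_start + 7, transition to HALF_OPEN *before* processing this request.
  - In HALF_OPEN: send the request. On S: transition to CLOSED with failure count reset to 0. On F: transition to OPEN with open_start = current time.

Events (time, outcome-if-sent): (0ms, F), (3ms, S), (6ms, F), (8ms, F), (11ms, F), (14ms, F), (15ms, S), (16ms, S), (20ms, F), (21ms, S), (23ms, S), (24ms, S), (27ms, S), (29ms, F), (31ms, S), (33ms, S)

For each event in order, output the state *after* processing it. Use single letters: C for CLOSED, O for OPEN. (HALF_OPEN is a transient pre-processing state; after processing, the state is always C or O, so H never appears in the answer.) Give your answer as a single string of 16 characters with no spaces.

State after each event:
  event#1 t=0ms outcome=F: state=CLOSED
  event#2 t=3ms outcome=S: state=CLOSED
  event#3 t=6ms outcome=F: state=CLOSED
  event#4 t=8ms outcome=F: state=CLOSED
  event#5 t=11ms outcome=F: state=OPEN
  event#6 t=14ms outcome=F: state=OPEN
  event#7 t=15ms outcome=S: state=OPEN
  event#8 t=16ms outcome=S: state=OPEN
  event#9 t=20ms outcome=F: state=OPEN
  event#10 t=21ms outcome=S: state=OPEN
  event#11 t=23ms outcome=S: state=OPEN
  event#12 t=24ms outcome=S: state=OPEN
  event#13 t=27ms outcome=S: state=CLOSED
  event#14 t=29ms outcome=F: state=CLOSED
  event#15 t=31ms outcome=S: state=CLOSED
  event#16 t=33ms outcome=S: state=CLOSED

Answer: CCCCOOOOOOOOCCCC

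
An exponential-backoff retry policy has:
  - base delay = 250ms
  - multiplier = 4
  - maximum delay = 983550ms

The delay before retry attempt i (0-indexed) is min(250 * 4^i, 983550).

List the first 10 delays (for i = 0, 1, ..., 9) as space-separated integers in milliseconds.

Computing each delay:
  i=0: min(250*4^0, 983550) = 250
  i=1: min(250*4^1, 983550) = 1000
  i=2: min(250*4^2, 983550) = 4000
  i=3: min(250*4^3, 983550) = 16000
  i=4: min(250*4^4, 983550) = 64000
  i=5: min(250*4^5, 983550) = 256000
  i=6: min(250*4^6, 983550) = 983550
  i=7: min(250*4^7, 983550) = 983550
  i=8: min(250*4^8, 983550) = 983550
  i=9: min(250*4^9, 983550) = 983550

Answer: 250 1000 4000 16000 64000 256000 983550 983550 983550 983550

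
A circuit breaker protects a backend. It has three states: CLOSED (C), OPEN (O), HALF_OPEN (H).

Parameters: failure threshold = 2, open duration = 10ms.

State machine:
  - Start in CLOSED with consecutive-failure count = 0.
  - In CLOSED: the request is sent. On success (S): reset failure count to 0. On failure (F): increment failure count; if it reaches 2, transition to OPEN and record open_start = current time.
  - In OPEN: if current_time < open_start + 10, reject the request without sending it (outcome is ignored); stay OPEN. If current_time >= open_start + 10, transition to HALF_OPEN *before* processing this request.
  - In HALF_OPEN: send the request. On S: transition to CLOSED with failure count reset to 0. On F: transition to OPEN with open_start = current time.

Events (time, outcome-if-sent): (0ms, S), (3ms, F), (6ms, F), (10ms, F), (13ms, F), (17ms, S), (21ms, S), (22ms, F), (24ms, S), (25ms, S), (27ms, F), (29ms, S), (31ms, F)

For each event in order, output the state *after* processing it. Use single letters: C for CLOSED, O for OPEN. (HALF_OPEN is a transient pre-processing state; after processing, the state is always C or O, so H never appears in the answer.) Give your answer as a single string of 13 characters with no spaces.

Answer: CCOOOCCCCCCCC

Derivation:
State after each event:
  event#1 t=0ms outcome=S: state=CLOSED
  event#2 t=3ms outcome=F: state=CLOSED
  event#3 t=6ms outcome=F: state=OPEN
  event#4 t=10ms outcome=F: state=OPEN
  event#5 t=13ms outcome=F: state=OPEN
  event#6 t=17ms outcome=S: state=CLOSED
  event#7 t=21ms outcome=S: state=CLOSED
  event#8 t=22ms outcome=F: state=CLOSED
  event#9 t=24ms outcome=S: state=CLOSED
  event#10 t=25ms outcome=S: state=CLOSED
  event#11 t=27ms outcome=F: state=CLOSED
  event#12 t=29ms outcome=S: state=CLOSED
  event#13 t=31ms outcome=F: state=CLOSED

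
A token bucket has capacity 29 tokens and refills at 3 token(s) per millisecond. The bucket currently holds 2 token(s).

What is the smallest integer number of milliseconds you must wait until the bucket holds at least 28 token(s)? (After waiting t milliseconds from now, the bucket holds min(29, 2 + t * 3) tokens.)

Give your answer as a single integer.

Need 2 + t * 3 >= 28, so t >= 26/3.
Smallest integer t = ceil(26/3) = 9.

Answer: 9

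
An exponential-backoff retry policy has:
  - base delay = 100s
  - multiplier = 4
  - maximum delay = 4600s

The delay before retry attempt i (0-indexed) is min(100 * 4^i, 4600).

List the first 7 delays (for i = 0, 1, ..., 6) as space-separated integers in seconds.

Answer: 100 400 1600 4600 4600 4600 4600

Derivation:
Computing each delay:
  i=0: min(100*4^0, 4600) = 100
  i=1: min(100*4^1, 4600) = 400
  i=2: min(100*4^2, 4600) = 1600
  i=3: min(100*4^3, 4600) = 4600
  i=4: min(100*4^4, 4600) = 4600
  i=5: min(100*4^5, 4600) = 4600
  i=6: min(100*4^6, 4600) = 4600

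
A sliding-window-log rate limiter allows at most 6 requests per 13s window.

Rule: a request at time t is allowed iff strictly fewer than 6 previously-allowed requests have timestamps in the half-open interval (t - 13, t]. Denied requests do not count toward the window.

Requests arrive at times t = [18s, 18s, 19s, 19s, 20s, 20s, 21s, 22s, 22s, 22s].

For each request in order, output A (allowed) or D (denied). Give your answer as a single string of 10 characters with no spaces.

Answer: AAAAAADDDD

Derivation:
Tracking allowed requests in the window:
  req#1 t=18s: ALLOW
  req#2 t=18s: ALLOW
  req#3 t=19s: ALLOW
  req#4 t=19s: ALLOW
  req#5 t=20s: ALLOW
  req#6 t=20s: ALLOW
  req#7 t=21s: DENY
  req#8 t=22s: DENY
  req#9 t=22s: DENY
  req#10 t=22s: DENY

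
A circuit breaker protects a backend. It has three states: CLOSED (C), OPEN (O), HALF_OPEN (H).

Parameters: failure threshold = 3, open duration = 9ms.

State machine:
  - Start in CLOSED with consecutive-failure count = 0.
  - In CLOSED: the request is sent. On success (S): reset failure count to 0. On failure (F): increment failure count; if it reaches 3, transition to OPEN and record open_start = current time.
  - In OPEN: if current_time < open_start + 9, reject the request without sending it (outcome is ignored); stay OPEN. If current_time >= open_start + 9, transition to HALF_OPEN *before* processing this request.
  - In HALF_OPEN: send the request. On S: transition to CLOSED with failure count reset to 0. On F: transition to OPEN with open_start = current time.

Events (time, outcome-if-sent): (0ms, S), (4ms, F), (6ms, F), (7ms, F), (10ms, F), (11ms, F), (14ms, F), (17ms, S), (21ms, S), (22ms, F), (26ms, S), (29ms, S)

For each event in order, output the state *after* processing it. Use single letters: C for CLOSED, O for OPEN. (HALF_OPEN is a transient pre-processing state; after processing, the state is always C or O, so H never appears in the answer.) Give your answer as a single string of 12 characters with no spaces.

State after each event:
  event#1 t=0ms outcome=S: state=CLOSED
  event#2 t=4ms outcome=F: state=CLOSED
  event#3 t=6ms outcome=F: state=CLOSED
  event#4 t=7ms outcome=F: state=OPEN
  event#5 t=10ms outcome=F: state=OPEN
  event#6 t=11ms outcome=F: state=OPEN
  event#7 t=14ms outcome=F: state=OPEN
  event#8 t=17ms outcome=S: state=CLOSED
  event#9 t=21ms outcome=S: state=CLOSED
  event#10 t=22ms outcome=F: state=CLOSED
  event#11 t=26ms outcome=S: state=CLOSED
  event#12 t=29ms outcome=S: state=CLOSED

Answer: CCCOOOOCCCCC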